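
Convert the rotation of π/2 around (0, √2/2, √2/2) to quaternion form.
0.7071 + 0.5j + 0.5k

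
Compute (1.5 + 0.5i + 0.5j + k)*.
1.5 - 0.5i - 0.5j - k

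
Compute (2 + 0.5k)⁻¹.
0.4706 - 0.1176k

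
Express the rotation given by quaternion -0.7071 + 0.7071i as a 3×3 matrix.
[[1, 0, 0], [0, 0, 1], [0, -1, 0]]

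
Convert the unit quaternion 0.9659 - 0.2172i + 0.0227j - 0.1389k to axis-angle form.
axis = (-0.8392, 0.0877, -0.5367), θ = π/6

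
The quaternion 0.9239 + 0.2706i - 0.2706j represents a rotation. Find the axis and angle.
axis = (√2/2, -√2/2, 0), θ = π/4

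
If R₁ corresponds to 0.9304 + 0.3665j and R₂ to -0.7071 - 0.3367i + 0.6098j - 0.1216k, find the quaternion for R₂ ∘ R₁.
-0.8814 - 0.2687i + 0.3082j - 0.2365k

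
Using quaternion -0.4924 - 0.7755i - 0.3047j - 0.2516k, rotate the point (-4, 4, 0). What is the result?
(-1.852, -4.199, 3.307)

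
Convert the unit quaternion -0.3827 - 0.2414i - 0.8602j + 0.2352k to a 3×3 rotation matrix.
[[-0.5905, 0.5953, 0.5448], [0.2353, 0.7728, -0.5894], [-0.772, -0.2199, -0.5964]]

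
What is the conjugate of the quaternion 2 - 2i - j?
2 + 2i + j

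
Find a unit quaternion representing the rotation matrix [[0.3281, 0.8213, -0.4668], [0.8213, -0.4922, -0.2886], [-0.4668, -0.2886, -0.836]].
0.8149i + 0.5039j - 0.2864k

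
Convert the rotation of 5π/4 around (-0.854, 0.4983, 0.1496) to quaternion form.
-0.3827 - 0.789i + 0.4604j + 0.1382k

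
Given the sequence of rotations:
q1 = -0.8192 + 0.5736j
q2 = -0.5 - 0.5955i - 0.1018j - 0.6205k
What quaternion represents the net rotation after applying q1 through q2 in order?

q2 · q1 = 0.468 + 0.8438i - 0.2034j + 0.1667k
0.468 + 0.8438i - 0.2034j + 0.1667k


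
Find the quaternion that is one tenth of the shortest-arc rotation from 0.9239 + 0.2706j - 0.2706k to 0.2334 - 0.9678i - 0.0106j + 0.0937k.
0.9235 - 0.1358i + 0.2594j - 0.2478k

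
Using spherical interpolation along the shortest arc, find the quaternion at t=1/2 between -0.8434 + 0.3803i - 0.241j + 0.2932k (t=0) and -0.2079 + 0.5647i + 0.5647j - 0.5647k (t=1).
-0.7125 + 0.6405i + 0.2194j - 0.184k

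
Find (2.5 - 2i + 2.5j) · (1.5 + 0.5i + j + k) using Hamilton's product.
2.25 + 0.75i + 8.25j - 0.75k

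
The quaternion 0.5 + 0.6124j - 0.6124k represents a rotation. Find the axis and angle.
axis = (0, √2/2, -√2/2), θ = 2π/3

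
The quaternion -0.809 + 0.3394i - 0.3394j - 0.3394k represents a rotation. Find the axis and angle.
axis = (√3/3, -√3/3, -√3/3), θ = 288°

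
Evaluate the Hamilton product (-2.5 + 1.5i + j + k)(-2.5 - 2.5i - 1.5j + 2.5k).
9 + 6.5i - 5j - 8.5k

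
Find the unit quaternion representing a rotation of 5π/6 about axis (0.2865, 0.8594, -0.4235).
0.2588 + 0.2767i + 0.8301j - 0.4091k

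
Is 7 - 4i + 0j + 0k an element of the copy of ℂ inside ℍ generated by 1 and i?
Yes. The quaternion 7 - 4i has j- and k-coefficients y = z = 0, so it lies in the complex subalgebra spanned by 1 and i.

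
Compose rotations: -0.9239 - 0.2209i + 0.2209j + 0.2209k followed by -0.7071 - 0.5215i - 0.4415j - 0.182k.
0.6758 + 0.5807i + 0.4071j - 0.2008k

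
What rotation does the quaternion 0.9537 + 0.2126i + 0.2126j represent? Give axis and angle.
axis = (√2/2, √2/2, 0), θ = 35°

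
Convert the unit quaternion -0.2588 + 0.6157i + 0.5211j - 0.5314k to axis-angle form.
axis = (0.6374, 0.5395, -0.5501), θ = 7π/6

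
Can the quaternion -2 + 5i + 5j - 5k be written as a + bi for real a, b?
No. The quaternion -2 + 5i + 5j - 5k has j-coefficient y = 5 and k-coefficient z = -5, not both zero, so it does not lie in the complex subalgebra spanned by 1 and i.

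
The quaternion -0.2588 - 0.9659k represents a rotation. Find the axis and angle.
axis = (0, 0, -1), θ = 7π/6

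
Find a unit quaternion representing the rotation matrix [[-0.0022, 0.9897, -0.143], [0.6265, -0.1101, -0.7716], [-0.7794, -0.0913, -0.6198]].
0.2588 + 0.6572i + 0.6148j - 0.3509k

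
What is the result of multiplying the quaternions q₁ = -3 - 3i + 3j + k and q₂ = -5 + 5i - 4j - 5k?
47 - 11i - 13j + 7k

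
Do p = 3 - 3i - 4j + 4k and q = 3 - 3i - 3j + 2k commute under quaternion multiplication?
No: pq = -20 - 14i - 27j + 15k ≠ -20 - 22i - 15j + 21k = qp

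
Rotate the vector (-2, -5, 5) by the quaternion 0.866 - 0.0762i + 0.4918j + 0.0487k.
(3.995, -4.038, 4.662)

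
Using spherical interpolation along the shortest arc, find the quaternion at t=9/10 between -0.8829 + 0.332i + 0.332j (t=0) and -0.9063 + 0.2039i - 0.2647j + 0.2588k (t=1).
-0.9232 + 0.2221i - 0.206j + 0.2364k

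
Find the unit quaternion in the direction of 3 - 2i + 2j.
0.7276 - 0.4851i + 0.4851j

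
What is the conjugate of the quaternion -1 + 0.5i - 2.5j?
-1 - 0.5i + 2.5j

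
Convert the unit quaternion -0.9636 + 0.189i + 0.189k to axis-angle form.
axis = (√2/2, 0, √2/2), θ = 329°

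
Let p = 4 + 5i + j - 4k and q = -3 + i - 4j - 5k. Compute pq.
-33 - 32i + 2j - 29k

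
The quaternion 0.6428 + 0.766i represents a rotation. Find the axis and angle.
axis = (1, 0, 0), θ = 100°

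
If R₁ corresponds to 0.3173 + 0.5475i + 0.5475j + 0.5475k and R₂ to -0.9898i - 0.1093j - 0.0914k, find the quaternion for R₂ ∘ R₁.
0.6518 - 0.3239i + 0.4572j - 0.5111k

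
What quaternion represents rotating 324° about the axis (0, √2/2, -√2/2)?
-0.9511 + 0.2185j - 0.2185k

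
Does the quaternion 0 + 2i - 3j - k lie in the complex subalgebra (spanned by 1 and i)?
No. The quaternion 2i - 3j - k has j-coefficient y = -3 and k-coefficient z = -1, not both zero, so it does not lie in the complex subalgebra spanned by 1 and i.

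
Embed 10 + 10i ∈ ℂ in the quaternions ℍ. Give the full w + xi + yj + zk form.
10 + 10i + 0j + 0k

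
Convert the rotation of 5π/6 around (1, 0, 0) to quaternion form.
0.2588 + 0.9659i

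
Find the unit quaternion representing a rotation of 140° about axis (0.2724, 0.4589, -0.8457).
0.342 + 0.256i + 0.4312j - 0.7947k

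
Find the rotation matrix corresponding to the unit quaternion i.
[[1, 0, 0], [0, -1, 0], [0, 0, -1]]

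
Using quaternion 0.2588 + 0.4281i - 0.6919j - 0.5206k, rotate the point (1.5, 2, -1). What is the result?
(-0.591, -1.609, 2.077)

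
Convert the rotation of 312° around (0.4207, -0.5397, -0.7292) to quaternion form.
-0.9135 + 0.1711i - 0.2195j - 0.2966k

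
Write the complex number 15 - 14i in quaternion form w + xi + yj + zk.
15 - 14i + 0j + 0k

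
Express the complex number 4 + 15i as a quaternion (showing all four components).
4 + 15i + 0j + 0k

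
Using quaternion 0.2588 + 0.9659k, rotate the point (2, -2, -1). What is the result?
(-0.732, 2.732, -1)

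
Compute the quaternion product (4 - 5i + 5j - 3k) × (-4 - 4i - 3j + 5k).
-6 + 20i + 5j + 67k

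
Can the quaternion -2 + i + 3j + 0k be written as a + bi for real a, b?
No. The quaternion -2 + i + 3j has j-coefficient y = 3 and k-coefficient z = 0, not both zero, so it does not lie in the complex subalgebra spanned by 1 and i.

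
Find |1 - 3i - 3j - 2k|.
√23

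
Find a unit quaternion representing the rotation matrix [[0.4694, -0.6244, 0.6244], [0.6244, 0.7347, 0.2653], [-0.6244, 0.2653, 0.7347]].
0.8571 + 0.3642j + 0.3642k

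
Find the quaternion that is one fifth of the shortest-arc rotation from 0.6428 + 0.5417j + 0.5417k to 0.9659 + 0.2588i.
0.762 + 0.0592i + 0.456j + 0.456k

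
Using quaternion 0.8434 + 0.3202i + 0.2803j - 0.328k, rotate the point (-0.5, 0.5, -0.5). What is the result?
(-0.079, 0.839, 0.201)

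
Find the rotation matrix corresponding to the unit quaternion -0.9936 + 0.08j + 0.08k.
[[0.9744, 0.159, -0.159], [-0.159, 0.9872, 0.0128], [0.159, 0.0128, 0.9872]]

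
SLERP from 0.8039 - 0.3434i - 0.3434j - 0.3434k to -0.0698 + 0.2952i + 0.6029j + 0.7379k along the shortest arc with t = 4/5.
0.2428 - 0.3272i - 0.5864j - 0.7001k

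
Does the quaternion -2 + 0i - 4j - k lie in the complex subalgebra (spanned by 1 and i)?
No. The quaternion -2 - 4j - k has j-coefficient y = -4 and k-coefficient z = -1, not both zero, so it does not lie in the complex subalgebra spanned by 1 and i.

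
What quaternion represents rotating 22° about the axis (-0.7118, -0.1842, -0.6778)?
0.9816 - 0.1358i - 0.0351j - 0.1293k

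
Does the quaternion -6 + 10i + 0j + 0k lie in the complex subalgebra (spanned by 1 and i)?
Yes. The quaternion -6 + 10i has j- and k-coefficients y = z = 0, so it lies in the complex subalgebra spanned by 1 and i.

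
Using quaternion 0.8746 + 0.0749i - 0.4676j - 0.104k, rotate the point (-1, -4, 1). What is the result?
(-1.822, -3.65, -1.164)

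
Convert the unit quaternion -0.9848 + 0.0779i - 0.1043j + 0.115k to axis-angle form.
axis = (0.4485, -0.6005, 0.6621), θ = 340°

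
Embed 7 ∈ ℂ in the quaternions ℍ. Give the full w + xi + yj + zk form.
7 + 0i + 0j + 0k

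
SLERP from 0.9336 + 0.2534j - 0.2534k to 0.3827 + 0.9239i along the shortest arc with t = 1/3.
0.8798 + 0.3869i + 0.1953j - 0.1953k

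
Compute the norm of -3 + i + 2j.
√14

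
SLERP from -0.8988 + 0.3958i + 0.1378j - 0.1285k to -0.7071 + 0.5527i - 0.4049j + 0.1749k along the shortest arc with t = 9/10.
-0.7433 + 0.5478i - 0.3551j + 0.1459k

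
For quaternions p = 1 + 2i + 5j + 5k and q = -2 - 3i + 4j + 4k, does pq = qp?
No: pq = -36 - 7i - 29j + 17k ≠ -36 - 7i + 17j - 29k = qp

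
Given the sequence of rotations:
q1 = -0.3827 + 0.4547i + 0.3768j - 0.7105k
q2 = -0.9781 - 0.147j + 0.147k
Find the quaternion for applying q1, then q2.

q2 · q1 = 0.5342 - 0.3957i - 0.2455j + 0.7055k
0.5342 - 0.3957i - 0.2455j + 0.7055k


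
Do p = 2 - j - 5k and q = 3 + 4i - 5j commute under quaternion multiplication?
No: pq = 1 - 17i - 33j - 11k ≠ 1 + 33i + 7j - 19k = qp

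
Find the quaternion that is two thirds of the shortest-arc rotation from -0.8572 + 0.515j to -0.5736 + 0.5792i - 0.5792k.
-0.7663 + 0.4308i + 0.2041j - 0.4308k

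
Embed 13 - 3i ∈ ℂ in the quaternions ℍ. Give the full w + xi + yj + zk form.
13 - 3i + 0j + 0k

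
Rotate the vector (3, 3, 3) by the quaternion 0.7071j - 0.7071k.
(-3, -3, -3)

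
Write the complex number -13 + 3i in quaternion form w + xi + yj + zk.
-13 + 3i + 0j + 0k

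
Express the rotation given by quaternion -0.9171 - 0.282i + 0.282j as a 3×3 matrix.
[[0.841, -0.159, -0.5172], [-0.159, 0.841, -0.5172], [0.5172, 0.5172, 0.6819]]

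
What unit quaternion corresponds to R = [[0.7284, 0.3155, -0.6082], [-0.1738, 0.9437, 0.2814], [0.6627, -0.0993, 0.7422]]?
0.9239 - 0.103i - 0.3439j - 0.1324k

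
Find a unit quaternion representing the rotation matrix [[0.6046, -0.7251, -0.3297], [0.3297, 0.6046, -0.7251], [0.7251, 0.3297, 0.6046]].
0.8387 + 0.3144i - 0.3144j + 0.3144k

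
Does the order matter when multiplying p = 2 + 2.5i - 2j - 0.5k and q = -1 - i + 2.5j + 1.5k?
Yes: pq = 6.25 - 6.25i + 3.75j + 7.75k ≠ 6.25 - 2.75i + 10.25j - 0.75k = qp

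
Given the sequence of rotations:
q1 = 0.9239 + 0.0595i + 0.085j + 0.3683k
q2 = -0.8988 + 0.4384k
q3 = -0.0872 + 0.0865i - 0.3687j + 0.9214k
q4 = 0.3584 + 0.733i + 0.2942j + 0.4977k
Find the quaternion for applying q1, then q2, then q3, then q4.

q2 · q1 = -0.9919 - 0.0907i - 0.0503j + 0.074k
q3 · q2 · q1 = 0.0076 - 0.0588i + 0.2801j - 0.9582k
q4 · q3 · q2 · q1 = 0.4403 - 0.4368i + 0.7757j - 0.117k
0.4403 - 0.4368i + 0.7757j - 0.117k


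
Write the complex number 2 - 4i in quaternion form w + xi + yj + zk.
2 - 4i + 0j + 0k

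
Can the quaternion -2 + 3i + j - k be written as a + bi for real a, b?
No. The quaternion -2 + 3i + j - k has j-coefficient y = 1 and k-coefficient z = -1, not both zero, so it does not lie in the complex subalgebra spanned by 1 and i.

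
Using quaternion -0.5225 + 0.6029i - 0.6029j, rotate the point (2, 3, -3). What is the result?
(-3.525, -2.525, -1.788)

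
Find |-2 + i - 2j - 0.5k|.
3.041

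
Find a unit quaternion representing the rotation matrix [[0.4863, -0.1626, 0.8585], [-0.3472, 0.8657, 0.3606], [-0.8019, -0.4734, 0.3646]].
0.8241 - 0.253i + 0.5037j - 0.056k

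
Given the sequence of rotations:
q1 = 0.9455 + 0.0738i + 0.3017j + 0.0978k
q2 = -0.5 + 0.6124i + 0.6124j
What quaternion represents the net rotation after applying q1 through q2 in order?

q2 · q1 = -0.7027 + 0.602i + 0.3683j + 0.0907k
-0.7027 + 0.602i + 0.3683j + 0.0907k


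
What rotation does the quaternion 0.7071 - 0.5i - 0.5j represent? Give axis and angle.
axis = (-√2/2, -√2/2, 0), θ = π/2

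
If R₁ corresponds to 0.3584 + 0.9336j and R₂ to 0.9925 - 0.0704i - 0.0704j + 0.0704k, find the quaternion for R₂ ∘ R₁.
0.4214 - 0.091i + 0.9014j - 0.0405k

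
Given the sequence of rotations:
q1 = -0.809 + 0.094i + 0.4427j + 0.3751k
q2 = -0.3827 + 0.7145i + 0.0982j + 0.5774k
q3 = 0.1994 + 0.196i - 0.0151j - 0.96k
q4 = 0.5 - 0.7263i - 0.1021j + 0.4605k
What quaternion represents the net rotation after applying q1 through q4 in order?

q2 · q1 = -0.0176 - 0.8328i - 0.4626j - 0.3036k
q3 · q2 · q1 = -0.1387 - 0.609i + 0.767j - 0.1469k
q4 · q3 · q2 · q1 = -0.3657 - 0.542i + 0.0105j - 0.7566k
-0.3657 - 0.542i + 0.0105j - 0.7566k


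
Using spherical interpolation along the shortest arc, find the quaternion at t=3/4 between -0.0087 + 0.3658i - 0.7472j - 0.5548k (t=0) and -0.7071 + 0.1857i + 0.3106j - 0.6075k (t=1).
-0.624 + 0.2898i + 0.014j - 0.7256k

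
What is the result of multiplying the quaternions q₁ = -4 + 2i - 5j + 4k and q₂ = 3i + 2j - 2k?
12 - 10i + 8j + 27k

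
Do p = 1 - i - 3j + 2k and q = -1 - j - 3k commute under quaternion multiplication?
No: pq = 2 + 12i - j - 4k ≠ 2 - 10i + 5j - 6k = qp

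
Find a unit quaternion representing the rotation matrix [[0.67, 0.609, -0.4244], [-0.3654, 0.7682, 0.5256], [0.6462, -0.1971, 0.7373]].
0.891 - 0.2028i - 0.3004j - 0.2734k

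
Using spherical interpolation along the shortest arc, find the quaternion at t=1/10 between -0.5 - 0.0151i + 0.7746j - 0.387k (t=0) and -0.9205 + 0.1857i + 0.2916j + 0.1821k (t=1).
-0.5686 + 0.0074i + 0.7503j - 0.3371k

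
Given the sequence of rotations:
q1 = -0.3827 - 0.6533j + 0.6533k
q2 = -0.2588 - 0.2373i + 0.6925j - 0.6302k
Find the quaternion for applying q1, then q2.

q2 · q1 = 0.9632 + 0.1315i + 0.0591j + 0.2271k
0.9632 + 0.1315i + 0.0591j + 0.2271k


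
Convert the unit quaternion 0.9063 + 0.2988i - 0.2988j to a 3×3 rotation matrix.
[[0.8214, -0.1786, -0.5416], [-0.1786, 0.8214, -0.5416], [0.5416, 0.5416, 0.6429]]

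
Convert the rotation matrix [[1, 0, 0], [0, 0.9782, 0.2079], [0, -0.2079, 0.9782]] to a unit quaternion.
0.9945 - 0.1045i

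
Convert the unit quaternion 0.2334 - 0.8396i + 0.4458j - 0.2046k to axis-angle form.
axis = (-0.8634, 0.4585, -0.2104), θ = 153°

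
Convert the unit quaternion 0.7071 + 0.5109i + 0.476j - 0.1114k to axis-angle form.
axis = (0.7225, 0.6732, -0.1575), θ = π/2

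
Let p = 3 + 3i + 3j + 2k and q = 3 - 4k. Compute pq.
17 - 3i + 21j - 6k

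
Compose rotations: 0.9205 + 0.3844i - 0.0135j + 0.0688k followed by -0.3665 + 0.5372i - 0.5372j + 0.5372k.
-0.5881 + 0.3239i - 0.32j + 0.6685k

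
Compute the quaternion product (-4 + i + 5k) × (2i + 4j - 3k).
13 - 28i - 3j + 16k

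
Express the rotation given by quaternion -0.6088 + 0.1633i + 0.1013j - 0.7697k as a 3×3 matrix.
[[-0.2054, -0.9041, -0.3747], [0.9703, -0.2382, 0.0429], [-0.128, -0.3548, 0.9261]]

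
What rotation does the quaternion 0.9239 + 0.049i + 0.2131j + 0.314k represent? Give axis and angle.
axis = (0.1281, 0.5569, 0.8206), θ = π/4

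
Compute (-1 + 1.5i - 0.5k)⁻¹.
-0.2857 - 0.4286i + 0.1429k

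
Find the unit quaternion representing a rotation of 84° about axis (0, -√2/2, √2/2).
0.7431 - 0.4731j + 0.4731k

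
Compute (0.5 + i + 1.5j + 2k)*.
0.5 - i - 1.5j - 2k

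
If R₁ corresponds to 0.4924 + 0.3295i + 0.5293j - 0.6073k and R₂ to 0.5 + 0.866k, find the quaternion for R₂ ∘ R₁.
0.7721 - 0.2936i + 0.55j + 0.1228k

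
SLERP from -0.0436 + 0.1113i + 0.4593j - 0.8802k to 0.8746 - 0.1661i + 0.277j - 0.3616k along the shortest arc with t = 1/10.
0.0698 + 0.084i + 0.4686j - 0.8766k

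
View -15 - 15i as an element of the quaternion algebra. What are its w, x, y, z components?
-15 - 15i + 0j + 0k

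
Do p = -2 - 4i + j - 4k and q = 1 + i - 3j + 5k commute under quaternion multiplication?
No: pq = 25 - 13i + 23j - 3k ≠ 25 + i - 9j - 25k = qp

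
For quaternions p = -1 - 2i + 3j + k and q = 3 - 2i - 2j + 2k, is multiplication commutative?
No: pq = -3 + 4i + 13j + 11k ≠ -3 - 12i + 9j - 9k = qp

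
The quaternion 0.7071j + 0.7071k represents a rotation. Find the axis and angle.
axis = (0, √2/2, √2/2), θ = π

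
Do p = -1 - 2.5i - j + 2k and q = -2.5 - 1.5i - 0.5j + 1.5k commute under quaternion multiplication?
No: pq = -4.75 + 7.25i + 3.75j - 6.75k ≠ -4.75 + 8.25i + 2.25j - 6.25k = qp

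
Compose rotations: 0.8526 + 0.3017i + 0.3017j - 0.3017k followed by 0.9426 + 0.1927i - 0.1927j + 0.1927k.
0.8618 + 0.4487i + 0.2364j - 0.0038k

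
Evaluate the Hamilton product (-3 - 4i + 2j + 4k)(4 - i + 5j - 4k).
-10 - 41i - 27j + 10k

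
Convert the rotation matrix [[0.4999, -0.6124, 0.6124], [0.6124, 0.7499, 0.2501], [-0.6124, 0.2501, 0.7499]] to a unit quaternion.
0.866 + 0.3536j + 0.3536k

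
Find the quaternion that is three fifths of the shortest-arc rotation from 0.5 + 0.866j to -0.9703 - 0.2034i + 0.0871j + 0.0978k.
0.9195 + 0.1418i + 0.3603j - 0.0682k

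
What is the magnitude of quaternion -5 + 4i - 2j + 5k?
√70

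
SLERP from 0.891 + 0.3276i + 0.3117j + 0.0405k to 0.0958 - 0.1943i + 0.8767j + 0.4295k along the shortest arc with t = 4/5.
0.3176 - 0.0869i + 0.8592j + 0.3916k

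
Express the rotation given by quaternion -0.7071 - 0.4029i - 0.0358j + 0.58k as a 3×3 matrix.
[[0.3246, 0.8491, -0.4167], [-0.7914, 0.0025, -0.6113], [-0.518, 0.5283, 0.6728]]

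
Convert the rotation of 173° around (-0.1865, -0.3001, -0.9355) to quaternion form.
0.061 - 0.1862i - 0.2995j - 0.9338k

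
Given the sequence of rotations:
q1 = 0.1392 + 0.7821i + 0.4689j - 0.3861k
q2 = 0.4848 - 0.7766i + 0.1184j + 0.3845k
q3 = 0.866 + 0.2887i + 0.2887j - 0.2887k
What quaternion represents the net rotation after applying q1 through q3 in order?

q2 · q1 = 0.7678 + 0.0451i + 0.2447j - 0.5904k
q3 · q2 · q1 = 0.4108 + 0.1609i + 0.591j - 0.6753k
0.4108 + 0.1609i + 0.591j - 0.6753k


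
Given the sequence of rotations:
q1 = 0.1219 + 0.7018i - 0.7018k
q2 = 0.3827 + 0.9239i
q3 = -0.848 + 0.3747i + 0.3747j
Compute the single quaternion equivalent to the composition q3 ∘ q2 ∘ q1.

q2 · q1 = -0.6017 + 0.3812i + 0.6484j - 0.2686k
q3 · q2 · q1 = 0.1245 - 0.6494i - 0.6747j + 0.3279k
0.1245 - 0.6494i - 0.6747j + 0.3279k


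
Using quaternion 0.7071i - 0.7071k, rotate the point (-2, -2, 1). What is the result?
(-1, 2, 2)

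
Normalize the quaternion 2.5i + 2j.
0.7809i + 0.6247j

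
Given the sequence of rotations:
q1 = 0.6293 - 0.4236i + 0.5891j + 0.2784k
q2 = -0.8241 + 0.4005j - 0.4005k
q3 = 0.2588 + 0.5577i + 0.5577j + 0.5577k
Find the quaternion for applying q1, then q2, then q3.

q2 · q1 = -0.643 + 0.6965i - 0.0638j - 0.3118k
q3 · q2 · q1 = -0.3454 - 0.3167i + 0.1872j - 0.8633k
-0.3454 - 0.3167i + 0.1872j - 0.8633k


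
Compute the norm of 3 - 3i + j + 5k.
√44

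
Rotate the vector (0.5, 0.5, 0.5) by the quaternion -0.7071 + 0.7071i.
(0.5, 0.5, -0.5)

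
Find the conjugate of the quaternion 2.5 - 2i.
2.5 + 2i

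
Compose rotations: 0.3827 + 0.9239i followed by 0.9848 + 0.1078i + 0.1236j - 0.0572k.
0.2773 + 0.9511i - 0.0055j - 0.1361k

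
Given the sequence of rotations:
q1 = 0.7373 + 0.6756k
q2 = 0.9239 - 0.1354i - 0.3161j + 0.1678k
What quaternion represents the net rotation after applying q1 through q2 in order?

q2 · q1 = 0.5678 - 0.3134i - 0.1416j + 0.7479k
0.5678 - 0.3134i - 0.1416j + 0.7479k


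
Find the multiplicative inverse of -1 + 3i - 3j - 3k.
-0.0357 - 0.1071i + 0.1071j + 0.1071k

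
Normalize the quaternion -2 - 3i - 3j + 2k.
-0.3922 - 0.5883i - 0.5883j + 0.3922k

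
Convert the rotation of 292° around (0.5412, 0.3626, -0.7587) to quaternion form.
-0.829 + 0.3026i + 0.2028j - 0.4243k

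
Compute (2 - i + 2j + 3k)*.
2 + i - 2j - 3k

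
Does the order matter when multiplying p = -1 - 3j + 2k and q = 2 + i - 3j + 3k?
Yes: pq = -17 - 4i - j + 4k ≠ -17 + 2i - 5j - 2k = qp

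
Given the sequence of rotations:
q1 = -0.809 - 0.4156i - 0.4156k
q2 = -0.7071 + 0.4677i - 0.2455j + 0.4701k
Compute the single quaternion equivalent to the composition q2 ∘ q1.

q2 · q1 = 0.9618 + 0.0175i + 0.1976j - 0.1885k
0.9618 + 0.0175i + 0.1976j - 0.1885k


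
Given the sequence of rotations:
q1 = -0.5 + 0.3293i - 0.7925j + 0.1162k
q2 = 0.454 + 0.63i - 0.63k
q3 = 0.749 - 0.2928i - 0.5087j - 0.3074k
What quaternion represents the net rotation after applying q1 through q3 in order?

q2 · q1 = -0.3613 - 0.6648i - 0.6405j - 0.1315k
q3 · q2 · q1 = -0.8315 - 0.5221i - 0.1301j - 0.1381k
-0.8315 - 0.5221i - 0.1301j - 0.1381k


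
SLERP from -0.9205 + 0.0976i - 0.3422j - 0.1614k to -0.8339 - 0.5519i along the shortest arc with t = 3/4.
-0.9078 - 0.4063i - 0.0942j - 0.0444k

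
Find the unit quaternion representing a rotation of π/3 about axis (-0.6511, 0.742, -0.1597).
0.866 - 0.3256i + 0.371j - 0.0799k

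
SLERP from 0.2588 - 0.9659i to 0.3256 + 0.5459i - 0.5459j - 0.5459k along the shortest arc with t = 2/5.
0.0224 - 0.9286i + 0.262j + 0.262k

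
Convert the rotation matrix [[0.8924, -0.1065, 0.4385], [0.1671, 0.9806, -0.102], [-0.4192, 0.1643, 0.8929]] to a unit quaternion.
0.9703 + 0.0686i + 0.221j + 0.0705k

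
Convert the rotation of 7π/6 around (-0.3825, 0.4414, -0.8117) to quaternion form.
-0.2588 - 0.3695i + 0.4264j - 0.784k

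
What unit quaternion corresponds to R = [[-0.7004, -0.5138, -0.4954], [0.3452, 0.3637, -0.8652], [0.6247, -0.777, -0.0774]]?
-0.3827 - 0.0576i + 0.7317j - 0.5611k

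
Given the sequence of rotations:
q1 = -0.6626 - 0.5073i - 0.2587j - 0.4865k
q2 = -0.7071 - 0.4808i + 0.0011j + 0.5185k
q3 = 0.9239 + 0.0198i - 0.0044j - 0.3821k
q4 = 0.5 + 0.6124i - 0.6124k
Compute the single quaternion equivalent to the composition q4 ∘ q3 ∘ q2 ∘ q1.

q2 · q1 = 0.4771 + 0.8109i - 0.3147j + 0.1254k
q3 · q2 · q1 = 0.4713 + 0.6378i - 0.6052j - 0.0691k
q4 · q3 · q2 · q1 = -0.1973 + 0.2369i - 0.6509j - 0.6938k
-0.1973 + 0.2369i - 0.6509j - 0.6938k


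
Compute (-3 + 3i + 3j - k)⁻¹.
-0.1071 - 0.1071i - 0.1071j + 0.0357k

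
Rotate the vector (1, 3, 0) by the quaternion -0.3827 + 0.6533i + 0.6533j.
(2.707, 1.293, -1)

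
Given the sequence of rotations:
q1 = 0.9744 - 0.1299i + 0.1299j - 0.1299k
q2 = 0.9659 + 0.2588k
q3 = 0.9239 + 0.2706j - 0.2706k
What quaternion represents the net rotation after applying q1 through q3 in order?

q2 · q1 = 0.9748 - 0.1591i + 0.0919j + 0.1267k
q3 · q2 · q1 = 0.91 - 0.0878i + 0.3917j - 0.1037k
0.91 - 0.0878i + 0.3917j - 0.1037k


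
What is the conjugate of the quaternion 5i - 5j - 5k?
-5i + 5j + 5k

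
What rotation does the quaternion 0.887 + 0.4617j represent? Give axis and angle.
axis = (0, 1, 0), θ = 55°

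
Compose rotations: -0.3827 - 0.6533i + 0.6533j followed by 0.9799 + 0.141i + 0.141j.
-0.375 - 0.6941i + 0.5862j + 0.1842k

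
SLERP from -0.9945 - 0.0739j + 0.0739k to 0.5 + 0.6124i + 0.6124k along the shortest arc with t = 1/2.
-0.877 - 0.3594i - 0.0434j - 0.316k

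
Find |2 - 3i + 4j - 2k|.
√33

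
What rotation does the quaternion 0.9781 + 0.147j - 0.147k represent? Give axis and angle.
axis = (0, √2/2, -√2/2), θ = 24°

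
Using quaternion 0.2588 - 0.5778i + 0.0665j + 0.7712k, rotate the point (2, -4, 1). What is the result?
(0.651, 4.475, -0.742)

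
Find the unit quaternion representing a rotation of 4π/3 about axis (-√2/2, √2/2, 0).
-0.5 - 0.6124i + 0.6124j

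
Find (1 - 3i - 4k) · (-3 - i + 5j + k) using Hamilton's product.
-2 + 28i + 12j - 2k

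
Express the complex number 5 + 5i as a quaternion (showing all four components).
5 + 5i + 0j + 0k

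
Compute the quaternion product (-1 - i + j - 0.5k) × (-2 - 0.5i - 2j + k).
4 + 2.5i + 1.25j + 2.5k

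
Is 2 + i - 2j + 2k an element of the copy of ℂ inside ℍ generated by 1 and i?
No. The quaternion 2 + i - 2j + 2k has j-coefficient y = -2 and k-coefficient z = 2, not both zero, so it does not lie in the complex subalgebra spanned by 1 and i.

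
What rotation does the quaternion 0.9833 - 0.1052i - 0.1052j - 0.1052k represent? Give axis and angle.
axis = (-√3/3, -√3/3, -√3/3), θ = 21°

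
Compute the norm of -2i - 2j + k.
3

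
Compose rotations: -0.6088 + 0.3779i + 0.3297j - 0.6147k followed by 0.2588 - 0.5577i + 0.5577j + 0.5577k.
0.2121 - 0.0894i - 0.3863j - 0.8932k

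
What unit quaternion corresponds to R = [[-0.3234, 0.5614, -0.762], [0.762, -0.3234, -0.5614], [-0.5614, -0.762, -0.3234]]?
0.0872 - 0.5752i - 0.5752j + 0.5752k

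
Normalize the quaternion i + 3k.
0.3162i + 0.9487k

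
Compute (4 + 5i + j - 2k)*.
4 - 5i - j + 2k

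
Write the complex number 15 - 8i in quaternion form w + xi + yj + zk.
15 - 8i + 0j + 0k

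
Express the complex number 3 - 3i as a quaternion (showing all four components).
3 - 3i + 0j + 0k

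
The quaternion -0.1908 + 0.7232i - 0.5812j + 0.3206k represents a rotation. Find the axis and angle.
axis = (0.7367, -0.5921, 0.3266), θ = 202°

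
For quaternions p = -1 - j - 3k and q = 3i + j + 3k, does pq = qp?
No: pq = 10 - 3i - 10j ≠ 10 - 3i + 8j - 6k = qp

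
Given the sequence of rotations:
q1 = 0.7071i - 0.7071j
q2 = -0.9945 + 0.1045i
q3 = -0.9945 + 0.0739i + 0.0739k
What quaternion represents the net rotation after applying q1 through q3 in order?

q2 · q1 = -0.0739 - 0.7032i + 0.7032j - 0.0739k
q3 · q2 · q1 = 0.1309 + 0.6419i - 0.7458j + 0.12k
0.1309 + 0.6419i - 0.7458j + 0.12k


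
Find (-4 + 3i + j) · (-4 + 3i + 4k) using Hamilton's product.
7 - 20i - 16j - 19k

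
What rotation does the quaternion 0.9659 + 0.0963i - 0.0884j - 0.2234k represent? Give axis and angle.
axis = (0.3721, -0.3415, -0.8631), θ = π/6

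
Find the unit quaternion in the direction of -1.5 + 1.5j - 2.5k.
-0.4575 + 0.4575j - 0.7625k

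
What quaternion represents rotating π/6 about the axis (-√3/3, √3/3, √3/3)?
0.9659 - 0.1494i + 0.1494j + 0.1494k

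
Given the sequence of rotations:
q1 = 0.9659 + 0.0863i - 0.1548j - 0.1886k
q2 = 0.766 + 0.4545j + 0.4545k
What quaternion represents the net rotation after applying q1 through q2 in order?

q2 · q1 = 0.896 + 0.0507i + 0.3596j + 0.2553k
0.896 + 0.0507i + 0.3596j + 0.2553k


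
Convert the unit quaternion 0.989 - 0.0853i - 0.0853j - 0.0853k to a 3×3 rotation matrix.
[[0.9709, 0.1833, -0.1542], [-0.1542, 0.9709, 0.1833], [0.1833, -0.1542, 0.9709]]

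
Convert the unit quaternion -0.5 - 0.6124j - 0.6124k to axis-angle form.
axis = (0, -√2/2, -√2/2), θ = 4π/3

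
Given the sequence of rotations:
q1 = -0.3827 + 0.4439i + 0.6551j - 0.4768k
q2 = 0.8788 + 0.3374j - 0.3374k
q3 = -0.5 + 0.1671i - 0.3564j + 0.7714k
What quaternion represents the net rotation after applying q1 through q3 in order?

q2 · q1 = -0.7182 + 0.4503i + 0.2968j - 0.4397k
q3 · q2 · q1 = 0.7288 - 0.4174i + 0.5284j - 0.1241k
0.7288 - 0.4174i + 0.5284j - 0.1241k


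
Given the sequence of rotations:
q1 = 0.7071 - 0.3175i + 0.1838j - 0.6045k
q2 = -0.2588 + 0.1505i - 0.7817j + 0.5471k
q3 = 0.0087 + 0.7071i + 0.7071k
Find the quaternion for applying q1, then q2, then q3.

q2 · q1 = 0.3392 + 0.5606i - 0.683j + 0.3228k
q3 · q2 · q1 = -0.6217 + 0.7277i + 0.1622j - 0.2403k
-0.6217 + 0.7277i + 0.1622j - 0.2403k


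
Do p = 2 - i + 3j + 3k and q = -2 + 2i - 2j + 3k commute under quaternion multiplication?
No: pq = -5 + 21i - j - 4k ≠ -5 - 9i - 19j + 4k = qp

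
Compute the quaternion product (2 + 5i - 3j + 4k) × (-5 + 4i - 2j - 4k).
-20 + 3i + 47j - 26k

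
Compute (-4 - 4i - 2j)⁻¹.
-0.1111 + 0.1111i + 0.0556j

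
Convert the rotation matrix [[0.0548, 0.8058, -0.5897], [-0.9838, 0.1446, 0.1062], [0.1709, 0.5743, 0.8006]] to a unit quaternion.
0.7071 + 0.1655i - 0.2689j - 0.6327k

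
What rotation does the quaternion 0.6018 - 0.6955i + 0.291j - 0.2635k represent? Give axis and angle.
axis = (-0.8709, 0.3644, -0.3299), θ = 106°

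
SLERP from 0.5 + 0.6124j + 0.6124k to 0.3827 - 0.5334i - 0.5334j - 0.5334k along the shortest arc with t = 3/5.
-0.0244 + 0.3661i + 0.6578j + 0.6578k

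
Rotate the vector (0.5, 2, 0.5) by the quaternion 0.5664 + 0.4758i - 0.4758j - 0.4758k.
(-0.276, -0.35, 2.074)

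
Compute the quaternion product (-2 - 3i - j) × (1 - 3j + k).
-5 - 4i + 8j + 7k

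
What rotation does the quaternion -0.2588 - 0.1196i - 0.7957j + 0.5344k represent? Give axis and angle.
axis = (-0.1238, -0.8238, 0.5532), θ = 7π/6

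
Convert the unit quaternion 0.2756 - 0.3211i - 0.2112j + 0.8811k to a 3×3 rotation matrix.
[[-0.6419, -0.35, -0.6823], [0.6213, -0.7589, -0.1952], [-0.4494, -0.5492, 0.7046]]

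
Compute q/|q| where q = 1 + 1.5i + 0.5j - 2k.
0.3651 + 0.5477i + 0.1826j - 0.7303k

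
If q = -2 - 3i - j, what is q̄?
-2 + 3i + j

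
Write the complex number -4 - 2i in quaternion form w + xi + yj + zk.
-4 - 2i + 0j + 0k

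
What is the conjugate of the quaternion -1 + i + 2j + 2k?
-1 - i - 2j - 2k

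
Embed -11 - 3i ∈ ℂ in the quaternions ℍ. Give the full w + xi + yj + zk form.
-11 - 3i + 0j + 0k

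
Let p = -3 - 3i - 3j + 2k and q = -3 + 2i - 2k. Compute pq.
19 + 9i + 7j + 6k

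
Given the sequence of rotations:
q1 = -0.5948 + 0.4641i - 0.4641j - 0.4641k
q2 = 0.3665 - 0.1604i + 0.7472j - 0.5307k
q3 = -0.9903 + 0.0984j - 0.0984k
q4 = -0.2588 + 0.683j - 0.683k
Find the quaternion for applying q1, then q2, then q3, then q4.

q2 · q1 = -0.0431 - 0.3276i - 0.9353j - 0.1268k
q3 · q2 · q1 = 0.1222 + 0.2199i + 0.9542j + 0.162k
q4 · q3 · q2 · q1 = -0.5727 + 0.7055i - 0.3137j - 0.2756k
-0.5727 + 0.7055i - 0.3137j - 0.2756k


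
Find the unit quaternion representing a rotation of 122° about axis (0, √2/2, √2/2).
0.4848 + 0.6184j + 0.6184k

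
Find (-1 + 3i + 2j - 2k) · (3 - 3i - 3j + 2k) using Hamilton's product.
16 + 10i + 9j - 11k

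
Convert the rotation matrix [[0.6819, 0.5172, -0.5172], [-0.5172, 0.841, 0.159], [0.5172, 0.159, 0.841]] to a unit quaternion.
0.917 - 0.282j - 0.282k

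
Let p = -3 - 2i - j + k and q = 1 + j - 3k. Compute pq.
1 - 10j + 8k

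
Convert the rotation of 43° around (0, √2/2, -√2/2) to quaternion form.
0.9304 + 0.2592j - 0.2592k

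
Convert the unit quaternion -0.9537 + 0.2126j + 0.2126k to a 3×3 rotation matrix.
[[0.8192, 0.4055, -0.4055], [-0.4055, 0.9096, 0.0904], [0.4055, 0.0904, 0.9096]]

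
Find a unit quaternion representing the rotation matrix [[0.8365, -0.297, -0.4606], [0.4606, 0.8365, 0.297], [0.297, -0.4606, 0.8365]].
0.9367 - 0.2022i - 0.2022j + 0.2022k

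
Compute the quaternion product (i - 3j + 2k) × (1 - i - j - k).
6i - 4j - 2k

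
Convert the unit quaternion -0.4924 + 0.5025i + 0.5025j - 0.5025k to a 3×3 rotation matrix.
[[-0.01, 0.0102, -0.9999], [0.9999, -0.01, -0.0102], [-0.0102, -0.9999, -0.01]]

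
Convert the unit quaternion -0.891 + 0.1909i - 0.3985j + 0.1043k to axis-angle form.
axis = (0.4205, -0.8777, 0.2297), θ = 306°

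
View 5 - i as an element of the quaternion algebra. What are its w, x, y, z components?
5 - i + 0j + 0k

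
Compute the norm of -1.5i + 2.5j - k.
3.082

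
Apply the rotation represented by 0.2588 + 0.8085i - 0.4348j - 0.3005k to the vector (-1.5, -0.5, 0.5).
(-0.744, 1.453, -0.291)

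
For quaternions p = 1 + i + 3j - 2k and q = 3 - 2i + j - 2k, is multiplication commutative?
No: pq = -2 - 3i + 16j - k ≠ -2 + 5i + 4j - 15k = qp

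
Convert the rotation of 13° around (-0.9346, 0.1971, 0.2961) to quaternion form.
0.9936 - 0.1058i + 0.0223j + 0.0335k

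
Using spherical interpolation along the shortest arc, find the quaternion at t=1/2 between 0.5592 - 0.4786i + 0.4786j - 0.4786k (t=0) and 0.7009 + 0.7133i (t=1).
0.8693 + 0.1619i + 0.3302j - 0.3302k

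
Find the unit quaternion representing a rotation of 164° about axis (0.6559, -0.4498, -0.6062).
0.1392 + 0.6495i - 0.4454j - 0.6003k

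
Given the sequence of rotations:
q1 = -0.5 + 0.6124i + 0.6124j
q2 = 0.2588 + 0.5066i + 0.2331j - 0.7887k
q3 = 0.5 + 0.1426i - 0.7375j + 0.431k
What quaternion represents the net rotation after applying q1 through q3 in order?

q2 · q1 = -0.5824 + 0.3882i - 0.4411j + 0.5618k
q3 · q2 · q1 = -0.914 - 0.1132i + 0.2962j + 0.2533k
-0.914 - 0.1132i + 0.2962j + 0.2533k


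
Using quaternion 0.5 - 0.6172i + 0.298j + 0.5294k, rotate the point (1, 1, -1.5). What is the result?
(-0.102, -1.56, -1.344)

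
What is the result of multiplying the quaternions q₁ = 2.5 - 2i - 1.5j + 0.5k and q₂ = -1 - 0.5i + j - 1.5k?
-1.25 + 2.5i + 0.75j - 7k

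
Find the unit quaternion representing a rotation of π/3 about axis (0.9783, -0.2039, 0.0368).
0.866 + 0.4891i - 0.1019j + 0.0184k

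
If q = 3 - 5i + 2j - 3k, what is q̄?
3 + 5i - 2j + 3k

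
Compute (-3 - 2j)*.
-3 + 2j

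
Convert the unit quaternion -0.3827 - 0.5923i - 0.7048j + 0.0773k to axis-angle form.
axis = (-0.6411, -0.7629, 0.0837), θ = 5π/4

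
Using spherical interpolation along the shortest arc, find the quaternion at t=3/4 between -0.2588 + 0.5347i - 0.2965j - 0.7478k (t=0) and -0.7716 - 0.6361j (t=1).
-0.7259 + 0.1676i - 0.6245j - 0.2344k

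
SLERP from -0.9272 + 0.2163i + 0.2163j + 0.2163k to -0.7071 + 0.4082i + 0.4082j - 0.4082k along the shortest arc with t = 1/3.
-0.906 + 0.2993i + 0.2993j + 0.0042k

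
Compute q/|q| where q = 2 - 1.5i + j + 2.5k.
0.5443 - 0.4082i + 0.2722j + 0.6804k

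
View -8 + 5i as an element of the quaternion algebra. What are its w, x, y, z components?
-8 + 5i + 0j + 0k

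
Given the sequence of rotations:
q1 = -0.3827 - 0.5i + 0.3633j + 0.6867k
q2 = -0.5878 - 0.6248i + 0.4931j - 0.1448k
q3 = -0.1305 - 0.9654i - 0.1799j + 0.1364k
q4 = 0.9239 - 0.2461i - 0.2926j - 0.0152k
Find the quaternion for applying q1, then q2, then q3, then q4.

q2 · q1 = -0.1672 + 0.9242i + 0.0992j - 0.3287k
q3 · q2 · q1 = 0.9767 + 0.0864i - 0.1741j + 0.0906k
q4 · q3 · q2 · q1 = 0.8741 - 0.1897i - 0.4257j + 0.137k
0.8741 - 0.1897i - 0.4257j + 0.137k


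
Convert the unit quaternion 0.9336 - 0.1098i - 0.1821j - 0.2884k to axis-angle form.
axis = (-0.3064, -0.5082, -0.8049), θ = 42°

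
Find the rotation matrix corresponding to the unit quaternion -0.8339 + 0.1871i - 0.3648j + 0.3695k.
[[0.4608, 0.4797, 0.7467], [-0.7528, 0.6569, 0.0425], [-0.4701, -0.5816, 0.6638]]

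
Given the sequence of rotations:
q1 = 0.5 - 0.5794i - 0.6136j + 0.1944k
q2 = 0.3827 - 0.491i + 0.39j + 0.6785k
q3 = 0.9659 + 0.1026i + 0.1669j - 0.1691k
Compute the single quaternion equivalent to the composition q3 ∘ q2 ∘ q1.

q2 · q1 = 0.0143 + 0.0249i - 0.3375j + 0.9409k
q3 · q2 · q1 = 0.2267 + 0.1255i - 0.4244j + 0.8676k
0.2267 + 0.1255i - 0.4244j + 0.8676k


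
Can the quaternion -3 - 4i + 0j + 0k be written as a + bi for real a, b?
Yes. The quaternion -3 - 4i has j- and k-coefficients y = z = 0, so it lies in the complex subalgebra spanned by 1 and i.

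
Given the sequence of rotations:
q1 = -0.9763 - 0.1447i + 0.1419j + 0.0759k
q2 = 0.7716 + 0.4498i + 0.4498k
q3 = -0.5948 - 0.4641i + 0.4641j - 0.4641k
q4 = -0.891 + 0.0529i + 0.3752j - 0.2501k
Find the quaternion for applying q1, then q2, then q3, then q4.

q2 · q1 = -0.7224 - 0.6146i + 0.0103j - 0.3167k
q3 · q2 · q1 = -0.0073 + 0.5586i - 0.2031j + 0.8041k
q4 · q3 · q2 · q1 = 0.2543 - 0.2472i - 0.004j - 0.935k
0.2543 - 0.2472i - 0.004j - 0.935k


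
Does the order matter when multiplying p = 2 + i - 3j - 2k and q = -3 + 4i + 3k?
Yes: pq = -4 - 4i - 2j + 24k ≠ -4 + 14i + 20j = qp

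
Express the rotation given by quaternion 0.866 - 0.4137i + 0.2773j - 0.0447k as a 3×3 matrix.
[[0.8422, -0.152, 0.5173], [-0.3069, 0.6537, 0.6917], [-0.4433, -0.7413, 0.5039]]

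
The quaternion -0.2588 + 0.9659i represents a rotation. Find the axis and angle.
axis = (1, 0, 0), θ = 7π/6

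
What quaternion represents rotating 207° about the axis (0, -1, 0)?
-0.2334 - 0.9724j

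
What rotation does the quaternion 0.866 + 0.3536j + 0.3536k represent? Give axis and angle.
axis = (0, √2/2, √2/2), θ = π/3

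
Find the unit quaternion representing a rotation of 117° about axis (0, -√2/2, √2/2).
0.5225 - 0.6029j + 0.6029k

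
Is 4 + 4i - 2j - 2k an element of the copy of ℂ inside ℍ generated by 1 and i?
No. The quaternion 4 + 4i - 2j - 2k has j-coefficient y = -2 and k-coefficient z = -2, not both zero, so it does not lie in the complex subalgebra spanned by 1 and i.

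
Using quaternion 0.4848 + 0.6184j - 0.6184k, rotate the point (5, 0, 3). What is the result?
(-0.85, -5.293, -2.293)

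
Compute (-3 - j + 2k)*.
-3 + j - 2k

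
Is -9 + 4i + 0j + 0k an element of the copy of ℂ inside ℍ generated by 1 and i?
Yes. The quaternion -9 + 4i has j- and k-coefficients y = z = 0, so it lies in the complex subalgebra spanned by 1 and i.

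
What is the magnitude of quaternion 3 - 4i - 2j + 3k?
√38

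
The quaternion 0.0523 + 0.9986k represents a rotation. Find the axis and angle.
axis = (0, 0, 1), θ = 174°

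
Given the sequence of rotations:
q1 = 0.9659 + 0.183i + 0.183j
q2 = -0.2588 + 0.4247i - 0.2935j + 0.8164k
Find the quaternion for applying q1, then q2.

q2 · q1 = -0.274 + 0.2135i - 0.1815j + 0.92k
-0.274 + 0.2135i - 0.1815j + 0.92k


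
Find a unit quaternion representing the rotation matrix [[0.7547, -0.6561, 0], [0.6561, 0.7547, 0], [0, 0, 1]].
0.9367 + 0.3502k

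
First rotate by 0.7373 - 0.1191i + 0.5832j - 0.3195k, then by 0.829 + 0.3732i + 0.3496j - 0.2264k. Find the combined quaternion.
0.3794 + 0.1968i + 0.8874j - 0.1725k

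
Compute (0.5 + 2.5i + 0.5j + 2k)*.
0.5 - 2.5i - 0.5j - 2k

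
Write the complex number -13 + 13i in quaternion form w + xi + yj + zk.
-13 + 13i + 0j + 0k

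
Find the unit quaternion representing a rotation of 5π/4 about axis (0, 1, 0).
-0.3827 + 0.9239j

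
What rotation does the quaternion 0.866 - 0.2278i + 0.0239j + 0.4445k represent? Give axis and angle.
axis = (-0.4556, 0.0478, 0.8889), θ = π/3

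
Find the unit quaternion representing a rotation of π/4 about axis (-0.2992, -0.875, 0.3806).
0.9239 - 0.1145i - 0.3348j + 0.1456k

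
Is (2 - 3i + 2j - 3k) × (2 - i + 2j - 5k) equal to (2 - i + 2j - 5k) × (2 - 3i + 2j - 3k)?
No: pq = -18 - 12i - 4j - 20k ≠ -18 - 4i + 20j - 12k = qp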